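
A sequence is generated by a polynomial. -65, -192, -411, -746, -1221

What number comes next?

-127 , -219 , -335 , -475
-92 , -116 , -140
-24 , -24
The third differences are constant (-24).
-140 − 24 = -164;  -475 − 164 = -639;  -1221 − 639 = -1860

-1860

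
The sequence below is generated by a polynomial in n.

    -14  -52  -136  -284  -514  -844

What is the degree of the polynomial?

3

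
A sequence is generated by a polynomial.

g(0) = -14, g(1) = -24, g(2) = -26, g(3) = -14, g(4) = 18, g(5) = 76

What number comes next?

-10, -2, 12, 32, 58
8, 14, 20, 26
6, 6, 6
The third differences are constant (6).
26 + 6 = 32;  58 + 32 = 90;  76 + 90 = 166

166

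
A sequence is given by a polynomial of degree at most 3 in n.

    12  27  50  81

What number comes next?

15, 23, 31
8, 8
The second differences are constant (8).
31 + 8 = 39;  81 + 39 = 120

120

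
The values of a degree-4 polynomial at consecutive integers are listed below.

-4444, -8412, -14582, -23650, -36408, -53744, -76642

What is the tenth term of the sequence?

-3968, -6170, -9068, -12758, -17336, -22898
-2202, -2898, -3690, -4578, -5562
-696, -792, -888, -984
-96, -96, -96
Constant fourth difference = -96, so extend:
-984 − 96 = -1080;  -5562 − 1080 = -6642;  -22898 − 6642 = -29540;  -76642 − 29540 = -106182
-1080 − 96 = -1176;  -6642 − 1176 = -7818;  -29540 − 7818 = -37358;  -106182 − 37358 = -143540
-1176 − 96 = -1272;  -7818 − 1272 = -9090;  -37358 − 9090 = -46448;  -143540 − 46448 = -189988

-189988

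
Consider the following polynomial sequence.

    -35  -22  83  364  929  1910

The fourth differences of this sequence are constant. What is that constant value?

D1: 13, 105, 281, 565, 981
D2: 92, 176, 284, 416
D3: 84, 108, 132
D4: 24, 24

24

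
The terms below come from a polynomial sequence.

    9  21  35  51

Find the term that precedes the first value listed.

12  14  16
2  2
The second differences are constant at 2.
Work back: 12 − 2 = 10;  9 − 10 = -1

-1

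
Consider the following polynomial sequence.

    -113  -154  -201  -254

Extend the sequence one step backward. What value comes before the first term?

First differences: -41, -47, -53
Second differences: -6, -6
The second differences are constant at -6.
Work back: -41 + 6 = -35;  -113 + 35 = -78

-78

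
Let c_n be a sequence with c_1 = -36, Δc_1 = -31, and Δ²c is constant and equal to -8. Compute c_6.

-271

Build the table forward from the leading diagonal:
Δ²: -8, -8, -8, -8, -8, -8
Δ: -31, -39, -47, -55, -63, -71
c: -36, -67, -106, -153, -208, -271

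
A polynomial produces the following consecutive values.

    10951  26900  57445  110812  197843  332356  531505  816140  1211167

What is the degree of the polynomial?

5

15949, 30545, 53367, 87031, 134513, 199149, 284635, 395027
14596, 22822, 33664, 47482, 64636, 85486, 110392
8226, 10842, 13818, 17154, 20850, 24906
2616, 2976, 3336, 3696, 4056
360, 360, 360, 360
The fifth differences are constant, so the polynomial has degree 5.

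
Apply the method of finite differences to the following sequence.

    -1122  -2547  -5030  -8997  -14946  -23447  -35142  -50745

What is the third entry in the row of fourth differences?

Δ: -1425, -2483, -3967, -5949, -8501, -11695, -15603
Δ²: -1058, -1484, -1982, -2552, -3194, -3908
Δ³: -426, -498, -570, -642, -714
Δ⁴: -72, -72, -72, -72

-72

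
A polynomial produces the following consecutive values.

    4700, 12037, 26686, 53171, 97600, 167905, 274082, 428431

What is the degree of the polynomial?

5

D1: 7337, 14649, 26485, 44429, 70305, 106177, 154349
D2: 7312, 11836, 17944, 25876, 35872, 48172
D3: 4524, 6108, 7932, 9996, 12300
D4: 1584, 1824, 2064, 2304
D5: 240, 240, 240
The fifth differences are constant, so the polynomial has degree 5.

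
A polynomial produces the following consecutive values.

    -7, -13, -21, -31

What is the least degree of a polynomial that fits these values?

2

Δ: -6, -8, -10
Δ²: -2, -2
The second differences are constant, so the polynomial has degree 2.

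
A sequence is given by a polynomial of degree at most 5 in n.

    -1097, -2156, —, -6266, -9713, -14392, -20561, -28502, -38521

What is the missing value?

Using the last 6 terms:
Δ: -3447  -4679  -6169  -7941  -10019
Δ²: -1232  -1490  -1772  -2078
Δ³: -258  -282  -306
Δ⁴: -24  -24
Constant fourth difference = -24.
Extend backward: -258 + 24 = -234;  -1232 + 234 = -998;  -3447 + 998 = -2449;  -6266 + 2449 = -3817

-3817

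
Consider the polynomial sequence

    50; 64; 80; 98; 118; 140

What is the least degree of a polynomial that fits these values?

2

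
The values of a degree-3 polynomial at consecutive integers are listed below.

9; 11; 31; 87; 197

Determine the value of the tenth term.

D1: 2, 20, 56, 110
D2: 18, 36, 54
D3: 18, 18
Third differences constant at 18.
54 + 18 = 72;  110 + 72 = 182;  197 + 182 = 379
72 + 18 = 90;  182 + 90 = 272;  379 + 272 = 651
90 + 18 = 108;  272 + 108 = 380;  651 + 380 = 1031
108 + 18 = 126;  380 + 126 = 506;  1031 + 506 = 1537
126 + 18 = 144;  506 + 144 = 650;  1537 + 650 = 2187

2187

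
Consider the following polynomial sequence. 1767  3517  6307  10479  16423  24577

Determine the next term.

D1: 1750  2790  4172  5944  8154
D2: 1040  1382  1772  2210
D3: 342  390  438
D4: 48  48
Constant fourth difference = 48, so extend:
438 + 48 = 486;  2210 + 486 = 2696;  8154 + 2696 = 10850;  24577 + 10850 = 35427

35427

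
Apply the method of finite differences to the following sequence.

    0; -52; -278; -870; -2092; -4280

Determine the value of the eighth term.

-13258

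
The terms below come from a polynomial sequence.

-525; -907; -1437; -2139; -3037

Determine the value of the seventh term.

-5517

-382 , -530 , -702 , -898
-148 , -172 , -196
-24 , -24
Constant third difference = -24, so extend:
-196 − 24 = -220;  -898 − 220 = -1118;  -3037 − 1118 = -4155
-220 − 24 = -244;  -1118 − 244 = -1362;  -4155 − 1362 = -5517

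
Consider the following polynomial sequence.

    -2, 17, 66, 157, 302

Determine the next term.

513

Δ: 19, 49, 91, 145
Δ²: 30, 42, 54
Δ³: 12, 12
Third differences constant at 12.
54 + 12 = 66;  145 + 66 = 211;  302 + 211 = 513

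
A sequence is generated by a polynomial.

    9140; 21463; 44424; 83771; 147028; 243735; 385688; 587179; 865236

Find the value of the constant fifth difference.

240

First differences: 12323, 22961, 39347, 63257, 96707, 141953, 201491, 278057
Second differences: 10638, 16386, 23910, 33450, 45246, 59538, 76566
Third differences: 5748, 7524, 9540, 11796, 14292, 17028
Fourth differences: 1776, 2016, 2256, 2496, 2736
Fifth differences: 240, 240, 240, 240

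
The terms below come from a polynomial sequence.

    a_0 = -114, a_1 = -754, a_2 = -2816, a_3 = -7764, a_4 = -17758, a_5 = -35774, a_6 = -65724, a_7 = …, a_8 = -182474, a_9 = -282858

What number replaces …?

-112576

Using the first 7 terms:
First differences: -640  -2062  -4948  -9994  -18016  -29950
Second differences: -1422  -2886  -5046  -8022  -11934
Third differences: -1464  -2160  -2976  -3912
Fourth differences: -696  -816  -936
Fifth differences: -120  -120
Constant fifth difference = -120.
Extend forward: -936 − 120 = -1056;  -3912 − 1056 = -4968;  -11934 − 4968 = -16902;  -29950 − 16902 = -46852;  -65724 − 46852 = -112576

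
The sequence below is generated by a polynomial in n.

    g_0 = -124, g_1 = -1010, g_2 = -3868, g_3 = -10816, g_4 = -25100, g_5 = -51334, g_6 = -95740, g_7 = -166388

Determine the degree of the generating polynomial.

5

D1: -886, -2858, -6948, -14284, -26234, -44406, -70648
D2: -1972, -4090, -7336, -11950, -18172, -26242
D3: -2118, -3246, -4614, -6222, -8070
D4: -1128, -1368, -1608, -1848
D5: -240, -240, -240
The fifth differences are constant, so the polynomial has degree 5.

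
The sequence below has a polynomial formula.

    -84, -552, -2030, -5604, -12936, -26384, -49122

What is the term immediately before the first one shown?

4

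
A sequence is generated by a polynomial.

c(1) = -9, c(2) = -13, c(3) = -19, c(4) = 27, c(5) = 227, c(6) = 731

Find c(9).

-4, -6, 46, 200, 504
-2, 52, 154, 304
54, 102, 150
48, 48
The fourth differences are constant (48).
150 + 48 = 198;  304 + 198 = 502;  504 + 502 = 1006;  731 + 1006 = 1737
198 + 48 = 246;  502 + 246 = 748;  1006 + 748 = 1754;  1737 + 1754 = 3491
246 + 48 = 294;  748 + 294 = 1042;  1754 + 1042 = 2796;  3491 + 2796 = 6287

6287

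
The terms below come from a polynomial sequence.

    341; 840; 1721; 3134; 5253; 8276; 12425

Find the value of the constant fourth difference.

24

Δ: 499, 881, 1413, 2119, 3023, 4149
Δ²: 382, 532, 706, 904, 1126
Δ³: 150, 174, 198, 222
Δ⁴: 24, 24, 24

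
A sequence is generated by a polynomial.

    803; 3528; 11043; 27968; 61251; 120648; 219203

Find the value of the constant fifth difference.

480

First differences: 2725, 7515, 16925, 33283, 59397, 98555
Second differences: 4790, 9410, 16358, 26114, 39158
Third differences: 4620, 6948, 9756, 13044
Fourth differences: 2328, 2808, 3288
Fifth differences: 480, 480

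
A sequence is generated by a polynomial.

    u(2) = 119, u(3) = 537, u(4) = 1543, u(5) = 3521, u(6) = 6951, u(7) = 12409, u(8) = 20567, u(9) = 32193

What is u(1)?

Δ: 418  1006  1978  3430  5458  8158  11626
Δ²: 588  972  1452  2028  2700  3468
Δ³: 384  480  576  672  768
Δ⁴: 96  96  96  96
The fourth differences are constant at 96.
Work back: 384 − 96 = 288;  588 − 288 = 300;  418 − 300 = 118;  119 − 118 = 1

1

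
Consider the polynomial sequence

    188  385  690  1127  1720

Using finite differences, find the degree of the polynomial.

First differences: 197, 305, 437, 593
Second differences: 108, 132, 156
Third differences: 24, 24
The third differences are constant, so the polynomial has degree 3.

3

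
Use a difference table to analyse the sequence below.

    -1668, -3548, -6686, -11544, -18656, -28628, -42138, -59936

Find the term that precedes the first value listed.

-656

Δ: -1880  -3138  -4858  -7112  -9972  -13510  -17798
Δ²: -1258  -1720  -2254  -2860  -3538  -4288
Δ³: -462  -534  -606  -678  -750
Δ⁴: -72  -72  -72  -72
The fourth differences are constant at -72.
Work back: -462 + 72 = -390;  -1258 + 390 = -868;  -1880 + 868 = -1012;  -1668 + 1012 = -656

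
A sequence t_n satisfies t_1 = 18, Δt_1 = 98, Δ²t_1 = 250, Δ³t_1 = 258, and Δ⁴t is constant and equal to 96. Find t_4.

1320

Build the table forward from the leading diagonal:
D4: 96, 96, 96, 96
D3: 258, 354, 450, 546
D2: 250, 508, 862, 1312
D1: 98, 348, 856, 1718
t: 18, 116, 464, 1320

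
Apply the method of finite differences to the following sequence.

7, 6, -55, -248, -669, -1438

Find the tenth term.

-11234

-1 , -61 , -193 , -421 , -769
-60 , -132 , -228 , -348
-72 , -96 , -120
-24 , -24
Fourth differences constant at -24.
-120 − 24 = -144;  -348 − 144 = -492;  -769 − 492 = -1261;  -1438 − 1261 = -2699
-144 − 24 = -168;  -492 − 168 = -660;  -1261 − 660 = -1921;  -2699 − 1921 = -4620
-168 − 24 = -192;  -660 − 192 = -852;  -1921 − 852 = -2773;  -4620 − 2773 = -7393
-192 − 24 = -216;  -852 − 216 = -1068;  -2773 − 1068 = -3841;  -7393 − 3841 = -11234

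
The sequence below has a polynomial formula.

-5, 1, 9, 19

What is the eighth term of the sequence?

79

6, 8, 10
2, 2
Constant second difference = 2, so extend:
10 + 2 = 12;  19 + 12 = 31
12 + 2 = 14;  31 + 14 = 45
14 + 2 = 16;  45 + 16 = 61
16 + 2 = 18;  61 + 18 = 79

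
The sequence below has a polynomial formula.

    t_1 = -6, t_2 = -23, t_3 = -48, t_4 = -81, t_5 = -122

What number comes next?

First differences: -17, -25, -33, -41
Second differences: -8, -8, -8
The second differences are constant (-8).
-41 − 8 = -49;  -122 − 49 = -171

-171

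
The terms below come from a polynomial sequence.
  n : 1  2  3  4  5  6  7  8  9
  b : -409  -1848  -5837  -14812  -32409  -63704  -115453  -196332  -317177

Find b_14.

-1439, -3989, -8975, -17597, -31295, -51749, -80879, -120845
-2550, -4986, -8622, -13698, -20454, -29130, -39966
-2436, -3636, -5076, -6756, -8676, -10836
-1200, -1440, -1680, -1920, -2160
-240, -240, -240, -240
Constant fifth difference = -240, so extend:
-2160 − 240 = -2400;  -10836 − 2400 = -13236;  -39966 − 13236 = -53202;  -120845 − 53202 = -174047;  -317177 − 174047 = -491224
-2400 − 240 = -2640;  -13236 − 2640 = -15876;  -53202 − 15876 = -69078;  -174047 − 69078 = -243125;  -491224 − 243125 = -734349
-2640 − 240 = -2880;  -15876 − 2880 = -18756;  -69078 − 18756 = -87834;  -243125 − 87834 = -330959;  -734349 − 330959 = -1065308
-2880 − 240 = -3120;  -18756 − 3120 = -21876;  -87834 − 21876 = -109710;  -330959 − 109710 = -440669;  -1065308 − 440669 = -1505977
-3120 − 240 = -3360;  -21876 − 3360 = -25236;  -109710 − 25236 = -134946;  -440669 − 134946 = -575615;  -1505977 − 575615 = -2081592

-2081592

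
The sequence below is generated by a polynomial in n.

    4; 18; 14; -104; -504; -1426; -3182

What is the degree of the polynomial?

4

First differences: 14, -4, -118, -400, -922, -1756
Second differences: -18, -114, -282, -522, -834
Third differences: -96, -168, -240, -312
Fourth differences: -72, -72, -72
The fourth differences are constant, so the polynomial has degree 4.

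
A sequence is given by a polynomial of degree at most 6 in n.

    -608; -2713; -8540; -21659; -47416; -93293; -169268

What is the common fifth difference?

-360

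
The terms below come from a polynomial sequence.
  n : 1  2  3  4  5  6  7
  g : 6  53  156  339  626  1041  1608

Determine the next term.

2351

First differences: 47, 103, 183, 287, 415, 567
Second differences: 56, 80, 104, 128, 152
Third differences: 24, 24, 24, 24
Third differences constant at 24.
152 + 24 = 176;  567 + 176 = 743;  1608 + 743 = 2351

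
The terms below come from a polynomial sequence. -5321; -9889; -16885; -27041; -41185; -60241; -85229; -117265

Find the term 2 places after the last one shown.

Δ: -4568 , -6996 , -10156 , -14144 , -19056 , -24988 , -32036
Δ²: -2428 , -3160 , -3988 , -4912 , -5932 , -7048
Δ³: -732 , -828 , -924 , -1020 , -1116
Δ⁴: -96 , -96 , -96 , -96
Constant fourth difference = -96, so extend:
-1116 − 96 = -1212;  -7048 − 1212 = -8260;  -32036 − 8260 = -40296;  -117265 − 40296 = -157561
-1212 − 96 = -1308;  -8260 − 1308 = -9568;  -40296 − 9568 = -49864;  -157561 − 49864 = -207425

-207425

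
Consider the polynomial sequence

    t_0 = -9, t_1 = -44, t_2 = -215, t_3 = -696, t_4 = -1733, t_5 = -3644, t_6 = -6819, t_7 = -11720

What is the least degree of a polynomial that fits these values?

4

Δ: -35, -171, -481, -1037, -1911, -3175, -4901
Δ²: -136, -310, -556, -874, -1264, -1726
Δ³: -174, -246, -318, -390, -462
Δ⁴: -72, -72, -72, -72
The fourth differences are constant, so the polynomial has degree 4.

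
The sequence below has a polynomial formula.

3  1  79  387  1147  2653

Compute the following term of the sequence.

5271

Δ: -2, 78, 308, 760, 1506
Δ²: 80, 230, 452, 746
Δ³: 150, 222, 294
Δ⁴: 72, 72
Constant fourth difference = 72, so extend:
294 + 72 = 366;  746 + 366 = 1112;  1506 + 1112 = 2618;  2653 + 2618 = 5271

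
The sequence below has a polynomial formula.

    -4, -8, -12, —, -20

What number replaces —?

Using the first 3 terms:
D1: -4, -4
Constant first difference = -4.
Extend forward: -12 − 4 = -16

-16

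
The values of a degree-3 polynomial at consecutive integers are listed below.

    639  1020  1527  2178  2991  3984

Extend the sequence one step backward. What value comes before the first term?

366

Δ: 381  507  651  813  993
Δ²: 126  144  162  180
Δ³: 18  18  18
The third differences are constant at 18.
Work back: 126 − 18 = 108;  381 − 108 = 273;  639 − 273 = 366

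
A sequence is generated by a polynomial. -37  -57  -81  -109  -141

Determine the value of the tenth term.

Δ: -20  -24  -28  -32
Δ²: -4  -4  -4
The second differences are constant (-4).
-32 − 4 = -36;  -141 − 36 = -177
-36 − 4 = -40;  -177 − 40 = -217
-40 − 4 = -44;  -217 − 44 = -261
-44 − 4 = -48;  -261 − 48 = -309
-48 − 4 = -52;  -309 − 52 = -361

-361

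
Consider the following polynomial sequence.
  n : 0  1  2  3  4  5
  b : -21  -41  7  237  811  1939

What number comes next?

3879

Δ: -20  48  230  574  1128
Δ²: 68  182  344  554
Δ³: 114  162  210
Δ⁴: 48  48
Fourth differences constant at 48.
210 + 48 = 258;  554 + 258 = 812;  1128 + 812 = 1940;  1939 + 1940 = 3879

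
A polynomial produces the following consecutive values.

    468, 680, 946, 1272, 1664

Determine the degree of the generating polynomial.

Δ: 212, 266, 326, 392
Δ²: 54, 60, 66
Δ³: 6, 6
The third differences are constant, so the polynomial has degree 3.

3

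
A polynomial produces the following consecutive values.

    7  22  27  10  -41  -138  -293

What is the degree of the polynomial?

Δ: 15, 5, -17, -51, -97, -155
Δ²: -10, -22, -34, -46, -58
Δ³: -12, -12, -12, -12
The third differences are constant, so the polynomial has degree 3.

3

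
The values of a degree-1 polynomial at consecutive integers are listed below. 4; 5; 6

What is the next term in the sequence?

D1: 1, 1
First differences constant at 1.
6 + 1 = 7

7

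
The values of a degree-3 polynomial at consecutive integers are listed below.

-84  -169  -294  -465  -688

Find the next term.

-969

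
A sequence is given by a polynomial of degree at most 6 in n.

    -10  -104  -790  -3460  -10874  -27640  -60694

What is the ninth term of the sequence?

-217930

First differences: -94 , -686 , -2670 , -7414 , -16766 , -33054
Second differences: -592 , -1984 , -4744 , -9352 , -16288
Third differences: -1392 , -2760 , -4608 , -6936
Fourth differences: -1368 , -1848 , -2328
Fifth differences: -480 , -480
Constant fifth difference = -480, so extend:
-2328 − 480 = -2808;  -6936 − 2808 = -9744;  -16288 − 9744 = -26032;  -33054 − 26032 = -59086;  -60694 − 59086 = -119780
-2808 − 480 = -3288;  -9744 − 3288 = -13032;  -26032 − 13032 = -39064;  -59086 − 39064 = -98150;  -119780 − 98150 = -217930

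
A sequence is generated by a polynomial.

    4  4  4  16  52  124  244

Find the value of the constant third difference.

Δ: 0, 0, 12, 36, 72, 120
Δ²: 0, 12, 24, 36, 48
Δ³: 12, 12, 12, 12

12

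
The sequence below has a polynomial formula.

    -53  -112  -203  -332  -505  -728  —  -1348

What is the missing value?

Using the first 6 terms:
First differences: -59, -91, -129, -173, -223
Second differences: -32, -38, -44, -50
Third differences: -6, -6, -6
Constant third difference = -6.
Extend forward: -50 − 6 = -56;  -223 − 56 = -279;  -728 − 279 = -1007

-1007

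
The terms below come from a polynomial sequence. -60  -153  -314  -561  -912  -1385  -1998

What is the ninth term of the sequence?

D1: -93, -161, -247, -351, -473, -613
D2: -68, -86, -104, -122, -140
D3: -18, -18, -18, -18
The third differences are constant (-18).
-140 − 18 = -158;  -613 − 158 = -771;  -1998 − 771 = -2769
-158 − 18 = -176;  -771 − 176 = -947;  -2769 − 947 = -3716

-3716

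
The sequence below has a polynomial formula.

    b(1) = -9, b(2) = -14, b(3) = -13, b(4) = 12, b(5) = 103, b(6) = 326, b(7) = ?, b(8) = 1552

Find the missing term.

Using the first 6 terms:
-5  1  25  91  223
6  24  66  132
18  42  66
24  24
Constant fourth difference = 24.
Extend forward: 66 + 24 = 90;  132 + 90 = 222;  223 + 222 = 445;  326 + 445 = 771

771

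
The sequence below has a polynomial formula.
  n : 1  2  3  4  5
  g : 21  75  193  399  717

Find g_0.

7

D1: 54, 118, 206, 318
D2: 64, 88, 112
D3: 24, 24
The third differences are constant at 24.
Work back: 64 − 24 = 40;  54 − 40 = 14;  21 − 14 = 7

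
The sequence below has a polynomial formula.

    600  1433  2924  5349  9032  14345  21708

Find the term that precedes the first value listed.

197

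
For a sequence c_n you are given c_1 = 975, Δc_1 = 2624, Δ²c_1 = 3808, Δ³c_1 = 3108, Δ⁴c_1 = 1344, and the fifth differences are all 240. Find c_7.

Build the table forward from the leading diagonal:
Fifth differences: 240  240  240  240  240  240  240
Fourth differences: 1344  1584  1824  2064  2304  2544  2784
Third differences: 3108  4452  6036  7860  9924  12228  14772
Second differences: 3808  6916  11368  17404  25264  35188  47416
First differences: 2624  6432  13348  24716  42120  67384  102572
c: 975  3599  10031  23379  48095  90215  157599

157599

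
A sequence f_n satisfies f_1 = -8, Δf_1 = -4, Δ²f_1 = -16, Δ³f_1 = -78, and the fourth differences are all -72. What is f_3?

Build the table forward from the leading diagonal:
D4: -72  -72  -72
D3: -78  -150  -222
D2: -16  -94  -244
D1: -4  -20  -114
f: -8  -12  -32

-32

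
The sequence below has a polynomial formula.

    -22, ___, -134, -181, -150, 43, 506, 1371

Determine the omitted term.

-69

Using the last 6 terms:
-47  31  193  463  865
78  162  270  402
84  108  132
24  24
Constant fourth difference = 24.
Extend backward: 84 − 24 = 60;  78 − 60 = 18;  -47 − 18 = -65;  -134 + 65 = -69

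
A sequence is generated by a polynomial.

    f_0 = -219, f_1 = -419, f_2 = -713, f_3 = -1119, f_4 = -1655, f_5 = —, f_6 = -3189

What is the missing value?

Using the first 5 terms:
First differences: -200  -294  -406  -536
Second differences: -94  -112  -130
Third differences: -18  -18
Constant third difference = -18.
Extend forward: -130 − 18 = -148;  -536 − 148 = -684;  -1655 − 684 = -2339

-2339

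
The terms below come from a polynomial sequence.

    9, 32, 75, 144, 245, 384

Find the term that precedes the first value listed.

0

First differences: 23  43  69  101  139
Second differences: 20  26  32  38
Third differences: 6  6  6
The third differences are constant at 6.
Work back: 20 − 6 = 14;  23 − 14 = 9;  9 − 9 = 0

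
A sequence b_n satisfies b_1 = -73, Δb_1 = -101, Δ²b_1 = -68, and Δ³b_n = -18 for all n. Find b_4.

Build the table forward from the leading diagonal:
Third differences: -18, -18, -18, -18
Second differences: -68, -86, -104, -122
First differences: -101, -169, -255, -359
b: -73, -174, -343, -598

-598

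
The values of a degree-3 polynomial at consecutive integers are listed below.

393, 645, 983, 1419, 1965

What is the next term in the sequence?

2633

Δ: 252  338  436  546
Δ²: 86  98  110
Δ³: 12  12
Constant third difference = 12, so extend:
110 + 12 = 122;  546 + 122 = 668;  1965 + 668 = 2633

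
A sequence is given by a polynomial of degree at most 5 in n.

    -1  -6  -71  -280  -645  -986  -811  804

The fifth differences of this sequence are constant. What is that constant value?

Δ: -5, -65, -209, -365, -341, 175, 1615
Δ²: -60, -144, -156, 24, 516, 1440
Δ³: -84, -12, 180, 492, 924
Δ⁴: 72, 192, 312, 432
Δ⁵: 120, 120, 120

120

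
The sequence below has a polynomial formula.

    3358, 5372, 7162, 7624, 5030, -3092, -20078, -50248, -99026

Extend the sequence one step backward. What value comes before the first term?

1720

First differences: 2014  1790  462  -2594  -8122  -16986  -30170  -48778
Second differences: -224  -1328  -3056  -5528  -8864  -13184  -18608
Third differences: -1104  -1728  -2472  -3336  -4320  -5424
Fourth differences: -624  -744  -864  -984  -1104
Fifth differences: -120  -120  -120  -120
The fifth differences are constant at -120.
Work back: -624 + 120 = -504;  -1104 + 504 = -600;  -224 + 600 = 376;  2014 − 376 = 1638;  3358 − 1638 = 1720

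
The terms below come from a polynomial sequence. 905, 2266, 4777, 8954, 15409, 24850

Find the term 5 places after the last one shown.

148345

D1: 1361, 2511, 4177, 6455, 9441
D2: 1150, 1666, 2278, 2986
D3: 516, 612, 708
D4: 96, 96
Fourth differences constant at 96.
708 + 96 = 804;  2986 + 804 = 3790;  9441 + 3790 = 13231;  24850 + 13231 = 38081
804 + 96 = 900;  3790 + 900 = 4690;  13231 + 4690 = 17921;  38081 + 17921 = 56002
900 + 96 = 996;  4690 + 996 = 5686;  17921 + 5686 = 23607;  56002 + 23607 = 79609
996 + 96 = 1092;  5686 + 1092 = 6778;  23607 + 6778 = 30385;  79609 + 30385 = 109994
1092 + 96 = 1188;  6778 + 1188 = 7966;  30385 + 7966 = 38351;  109994 + 38351 = 148345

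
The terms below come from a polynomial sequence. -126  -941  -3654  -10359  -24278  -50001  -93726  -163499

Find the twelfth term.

-942111

D1: -815 , -2713 , -6705 , -13919 , -25723 , -43725 , -69773
D2: -1898 , -3992 , -7214 , -11804 , -18002 , -26048
D3: -2094 , -3222 , -4590 , -6198 , -8046
D4: -1128 , -1368 , -1608 , -1848
D5: -240 , -240 , -240
The fifth differences are constant (-240).
-1848 − 240 = -2088;  -8046 − 2088 = -10134;  -26048 − 10134 = -36182;  -69773 − 36182 = -105955;  -163499 − 105955 = -269454
-2088 − 240 = -2328;  -10134 − 2328 = -12462;  -36182 − 12462 = -48644;  -105955 − 48644 = -154599;  -269454 − 154599 = -424053
-2328 − 240 = -2568;  -12462 − 2568 = -15030;  -48644 − 15030 = -63674;  -154599 − 63674 = -218273;  -424053 − 218273 = -642326
-2568 − 240 = -2808;  -15030 − 2808 = -17838;  -63674 − 17838 = -81512;  -218273 − 81512 = -299785;  -642326 − 299785 = -942111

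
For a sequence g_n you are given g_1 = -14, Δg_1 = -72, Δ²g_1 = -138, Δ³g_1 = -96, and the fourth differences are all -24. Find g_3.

Build the table forward from the leading diagonal:
Fourth differences: -24, -24, -24
Third differences: -96, -120, -144
Second differences: -138, -234, -354
First differences: -72, -210, -444
g: -14, -86, -296

-296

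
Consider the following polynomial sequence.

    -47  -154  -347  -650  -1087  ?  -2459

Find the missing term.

Using the first 5 terms:
Δ: -107, -193, -303, -437
Δ²: -86, -110, -134
Δ³: -24, -24
Constant third difference = -24.
Extend forward: -134 − 24 = -158;  -437 − 158 = -595;  -1087 − 595 = -1682

-1682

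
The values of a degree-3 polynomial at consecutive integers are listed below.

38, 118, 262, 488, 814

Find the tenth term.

80  144  226  326
64  82  100
18  18
The third differences are constant (18).
100 + 18 = 118;  326 + 118 = 444;  814 + 444 = 1258
118 + 18 = 136;  444 + 136 = 580;  1258 + 580 = 1838
136 + 18 = 154;  580 + 154 = 734;  1838 + 734 = 2572
154 + 18 = 172;  734 + 172 = 906;  2572 + 906 = 3478
172 + 18 = 190;  906 + 190 = 1096;  3478 + 1096 = 4574

4574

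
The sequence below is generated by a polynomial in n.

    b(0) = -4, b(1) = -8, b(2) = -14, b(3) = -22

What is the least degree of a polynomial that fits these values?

2

First differences: -4, -6, -8
Second differences: -2, -2
The second differences are constant, so the polynomial has degree 2.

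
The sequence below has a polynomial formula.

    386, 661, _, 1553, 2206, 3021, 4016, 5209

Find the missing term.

1044

Using the last 5 terms:
Δ: 653  815  995  1193
Δ²: 162  180  198
Δ³: 18  18
Constant third difference = 18.
Extend backward: 162 − 18 = 144;  653 − 144 = 509;  1553 − 509 = 1044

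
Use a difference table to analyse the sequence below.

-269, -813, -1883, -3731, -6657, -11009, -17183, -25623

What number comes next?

-36821

Δ: -544 , -1070 , -1848 , -2926 , -4352 , -6174 , -8440
Δ²: -526 , -778 , -1078 , -1426 , -1822 , -2266
Δ³: -252 , -300 , -348 , -396 , -444
Δ⁴: -48 , -48 , -48 , -48
The fourth differences are constant (-48).
-444 − 48 = -492;  -2266 − 492 = -2758;  -8440 − 2758 = -11198;  -25623 − 11198 = -36821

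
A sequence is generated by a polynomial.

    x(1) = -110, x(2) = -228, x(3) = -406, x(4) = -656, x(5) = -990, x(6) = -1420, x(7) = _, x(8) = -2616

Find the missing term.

-1958

Using the first 6 terms:
-118, -178, -250, -334, -430
-60, -72, -84, -96
-12, -12, -12
Constant third difference = -12.
Extend forward: -96 − 12 = -108;  -430 − 108 = -538;  -1420 − 538 = -1958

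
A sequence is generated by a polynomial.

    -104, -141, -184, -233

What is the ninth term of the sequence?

-568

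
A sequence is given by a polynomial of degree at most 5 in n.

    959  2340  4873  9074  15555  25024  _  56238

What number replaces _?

Using the first 6 terms:
First differences: 1381, 2533, 4201, 6481, 9469
Second differences: 1152, 1668, 2280, 2988
Third differences: 516, 612, 708
Fourth differences: 96, 96
Constant fourth difference = 96.
Extend forward: 708 + 96 = 804;  2988 + 804 = 3792;  9469 + 3792 = 13261;  25024 + 13261 = 38285

38285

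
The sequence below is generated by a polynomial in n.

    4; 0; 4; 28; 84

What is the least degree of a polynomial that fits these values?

3

D1: -4, 4, 24, 56
D2: 8, 20, 32
D3: 12, 12
The third differences are constant, so the polynomial has degree 3.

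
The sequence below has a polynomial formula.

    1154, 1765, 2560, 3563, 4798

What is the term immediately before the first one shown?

703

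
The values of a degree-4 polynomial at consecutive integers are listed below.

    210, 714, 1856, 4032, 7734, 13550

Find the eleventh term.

D1: 504 , 1142 , 2176 , 3702 , 5816
D2: 638 , 1034 , 1526 , 2114
D3: 396 , 492 , 588
D4: 96 , 96
Constant fourth difference = 96, so extend:
588 + 96 = 684;  2114 + 684 = 2798;  5816 + 2798 = 8614;  13550 + 8614 = 22164
684 + 96 = 780;  2798 + 780 = 3578;  8614 + 3578 = 12192;  22164 + 12192 = 34356
780 + 96 = 876;  3578 + 876 = 4454;  12192 + 4454 = 16646;  34356 + 16646 = 51002
876 + 96 = 972;  4454 + 972 = 5426;  16646 + 5426 = 22072;  51002 + 22072 = 73074
972 + 96 = 1068;  5426 + 1068 = 6494;  22072 + 6494 = 28566;  73074 + 28566 = 101640

101640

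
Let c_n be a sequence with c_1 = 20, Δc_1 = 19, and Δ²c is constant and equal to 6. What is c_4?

95

Build the table forward from the leading diagonal:
Δ²: 6, 6, 6, 6
Δ: 19, 25, 31, 37
c: 20, 39, 64, 95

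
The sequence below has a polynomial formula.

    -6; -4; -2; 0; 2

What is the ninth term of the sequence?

10

D1: 2, 2, 2, 2
The first differences are constant (2).
2 + 2 = 4
4 + 2 = 6
6 + 2 = 8
8 + 2 = 10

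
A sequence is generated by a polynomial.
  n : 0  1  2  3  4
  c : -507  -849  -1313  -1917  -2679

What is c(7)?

Δ: -342  -464  -604  -762
Δ²: -122  -140  -158
Δ³: -18  -18
Constant third difference = -18, so extend:
-158 − 18 = -176;  -762 − 176 = -938;  -2679 − 938 = -3617
-176 − 18 = -194;  -938 − 194 = -1132;  -3617 − 1132 = -4749
-194 − 18 = -212;  -1132 − 212 = -1344;  -4749 − 1344 = -6093

-6093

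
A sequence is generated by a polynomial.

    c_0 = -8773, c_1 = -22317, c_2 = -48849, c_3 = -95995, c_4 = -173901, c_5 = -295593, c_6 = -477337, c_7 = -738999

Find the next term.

Δ: -13544, -26532, -47146, -77906, -121692, -181744, -261662
Δ²: -12988, -20614, -30760, -43786, -60052, -79918
Δ³: -7626, -10146, -13026, -16266, -19866
Δ⁴: -2520, -2880, -3240, -3600
Δ⁵: -360, -360, -360
Constant fifth difference = -360, so extend:
-3600 − 360 = -3960;  -19866 − 3960 = -23826;  -79918 − 23826 = -103744;  -261662 − 103744 = -365406;  -738999 − 365406 = -1104405

-1104405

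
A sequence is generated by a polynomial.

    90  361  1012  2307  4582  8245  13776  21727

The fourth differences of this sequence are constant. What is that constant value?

72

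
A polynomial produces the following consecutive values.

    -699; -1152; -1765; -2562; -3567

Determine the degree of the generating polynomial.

3

-453, -613, -797, -1005
-160, -184, -208
-24, -24
The third differences are constant, so the polynomial has degree 3.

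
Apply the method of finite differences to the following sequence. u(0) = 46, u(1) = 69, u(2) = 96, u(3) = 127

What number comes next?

Δ: 23, 27, 31
Δ²: 4, 4
Second differences constant at 4.
31 + 4 = 35;  127 + 35 = 162

162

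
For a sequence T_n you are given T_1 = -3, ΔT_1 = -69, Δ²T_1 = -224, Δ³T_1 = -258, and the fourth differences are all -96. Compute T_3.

Build the table forward from the leading diagonal:
Fourth differences: -96, -96, -96
Third differences: -258, -354, -450
Second differences: -224, -482, -836
First differences: -69, -293, -775
T: -3, -72, -365

-365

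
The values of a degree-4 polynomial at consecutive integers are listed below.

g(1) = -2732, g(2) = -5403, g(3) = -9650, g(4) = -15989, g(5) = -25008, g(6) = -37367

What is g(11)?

-177402

Δ: -2671  -4247  -6339  -9019  -12359
Δ²: -1576  -2092  -2680  -3340
Δ³: -516  -588  -660
Δ⁴: -72  -72
The fourth differences are constant (-72).
-660 − 72 = -732;  -3340 − 732 = -4072;  -12359 − 4072 = -16431;  -37367 − 16431 = -53798
-732 − 72 = -804;  -4072 − 804 = -4876;  -16431 − 4876 = -21307;  -53798 − 21307 = -75105
-804 − 72 = -876;  -4876 − 876 = -5752;  -21307 − 5752 = -27059;  -75105 − 27059 = -102164
-876 − 72 = -948;  -5752 − 948 = -6700;  -27059 − 6700 = -33759;  -102164 − 33759 = -135923
-948 − 72 = -1020;  -6700 − 1020 = -7720;  -33759 − 7720 = -41479;  -135923 − 41479 = -177402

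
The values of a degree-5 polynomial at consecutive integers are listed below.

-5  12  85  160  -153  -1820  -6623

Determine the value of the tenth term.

17, 73, 75, -313, -1667, -4803
56, 2, -388, -1354, -3136
-54, -390, -966, -1782
-336, -576, -816
-240, -240
Constant fifth difference = -240, so extend:
-816 − 240 = -1056;  -1782 − 1056 = -2838;  -3136 − 2838 = -5974;  -4803 − 5974 = -10777;  -6623 − 10777 = -17400
-1056 − 240 = -1296;  -2838 − 1296 = -4134;  -5974 − 4134 = -10108;  -10777 − 10108 = -20885;  -17400 − 20885 = -38285
-1296 − 240 = -1536;  -4134 − 1536 = -5670;  -10108 − 5670 = -15778;  -20885 − 15778 = -36663;  -38285 − 36663 = -74948

-74948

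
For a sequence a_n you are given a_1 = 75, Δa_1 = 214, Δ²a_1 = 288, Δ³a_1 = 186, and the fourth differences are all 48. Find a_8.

15811

Build the table forward from the leading diagonal:
Fourth differences: 48, 48, 48, 48, 48, 48, 48, 48
Third differences: 186, 234, 282, 330, 378, 426, 474, 522
Second differences: 288, 474, 708, 990, 1320, 1698, 2124, 2598
First differences: 214, 502, 976, 1684, 2674, 3994, 5692, 7816
a: 75, 289, 791, 1767, 3451, 6125, 10119, 15811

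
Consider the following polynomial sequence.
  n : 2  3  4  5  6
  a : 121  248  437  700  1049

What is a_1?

44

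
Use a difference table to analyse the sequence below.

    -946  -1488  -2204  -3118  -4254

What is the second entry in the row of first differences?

D1: -542, -716, -914, -1136
D2: -174, -198, -222
D3: -24, -24

-716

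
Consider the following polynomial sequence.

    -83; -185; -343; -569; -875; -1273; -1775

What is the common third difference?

-12

Δ: -102, -158, -226, -306, -398, -502
Δ²: -56, -68, -80, -92, -104
Δ³: -12, -12, -12, -12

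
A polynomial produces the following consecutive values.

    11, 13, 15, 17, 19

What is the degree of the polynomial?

1

2, 2, 2, 2
The first differences are constant, so the polynomial has degree 1.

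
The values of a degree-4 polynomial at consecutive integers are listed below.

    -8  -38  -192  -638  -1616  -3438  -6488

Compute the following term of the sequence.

-11222

First differences: -30, -154, -446, -978, -1822, -3050
Second differences: -124, -292, -532, -844, -1228
Third differences: -168, -240, -312, -384
Fourth differences: -72, -72, -72
Constant fourth difference = -72, so extend:
-384 − 72 = -456;  -1228 − 456 = -1684;  -3050 − 1684 = -4734;  -6488 − 4734 = -11222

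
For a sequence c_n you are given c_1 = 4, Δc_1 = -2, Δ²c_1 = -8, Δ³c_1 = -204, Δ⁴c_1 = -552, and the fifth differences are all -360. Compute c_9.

-70460

Build the table forward from the leading diagonal:
Δ⁵: -360  -360  -360  -360  -360  -360  -360  -360  -360
Δ⁴: -552  -912  -1272  -1632  -1992  -2352  -2712  -3072  -3432
Δ³: -204  -756  -1668  -2940  -4572  -6564  -8916  -11628  -14700
Δ²: -8  -212  -968  -2636  -5576  -10148  -16712  -25628  -37256
Δ: -2  -10  -222  -1190  -3826  -9402  -19550  -36262  -61890
c: 4  2  -8  -230  -1420  -5246  -14648  -34198  -70460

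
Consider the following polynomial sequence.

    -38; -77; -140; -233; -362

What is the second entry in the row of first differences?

-63

D1: -39, -63, -93, -129
D2: -24, -30, -36
D3: -6, -6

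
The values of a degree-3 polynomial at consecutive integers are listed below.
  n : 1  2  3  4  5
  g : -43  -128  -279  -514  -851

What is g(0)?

-6

First differences: -85, -151, -235, -337
Second differences: -66, -84, -102
Third differences: -18, -18
The third differences are constant at -18.
Work back: -66 + 18 = -48;  -85 + 48 = -37;  -43 + 37 = -6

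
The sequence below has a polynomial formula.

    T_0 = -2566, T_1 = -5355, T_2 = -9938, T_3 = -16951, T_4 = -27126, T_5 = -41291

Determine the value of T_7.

-2789  -4583  -7013  -10175  -14165
-1794  -2430  -3162  -3990
-636  -732  -828
-96  -96
Constant fourth difference = -96, so extend:
-828 − 96 = -924;  -3990 − 924 = -4914;  -14165 − 4914 = -19079;  -41291 − 19079 = -60370
-924 − 96 = -1020;  -4914 − 1020 = -5934;  -19079 − 5934 = -25013;  -60370 − 25013 = -85383

-85383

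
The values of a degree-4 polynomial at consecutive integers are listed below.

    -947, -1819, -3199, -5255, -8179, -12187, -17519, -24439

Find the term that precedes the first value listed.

-872  -1380  -2056  -2924  -4008  -5332  -6920
-508  -676  -868  -1084  -1324  -1588
-168  -192  -216  -240  -264
-24  -24  -24  -24
The fourth differences are constant at -24.
Work back: -168 + 24 = -144;  -508 + 144 = -364;  -872 + 364 = -508;  -947 + 508 = -439

-439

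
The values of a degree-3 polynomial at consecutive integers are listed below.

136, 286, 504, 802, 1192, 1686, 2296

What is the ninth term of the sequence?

3912

First differences: 150  218  298  390  494  610
Second differences: 68  80  92  104  116
Third differences: 12  12  12  12
Third differences constant at 12.
116 + 12 = 128;  610 + 128 = 738;  2296 + 738 = 3034
128 + 12 = 140;  738 + 140 = 878;  3034 + 878 = 3912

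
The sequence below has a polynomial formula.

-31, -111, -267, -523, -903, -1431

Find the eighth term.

First differences: -80, -156, -256, -380, -528
Second differences: -76, -100, -124, -148
Third differences: -24, -24, -24
Constant third difference = -24, so extend:
-148 − 24 = -172;  -528 − 172 = -700;  -1431 − 700 = -2131
-172 − 24 = -196;  -700 − 196 = -896;  -2131 − 896 = -3027

-3027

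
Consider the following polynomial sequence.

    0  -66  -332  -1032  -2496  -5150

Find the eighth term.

-16212

Δ: -66 , -266 , -700 , -1464 , -2654
Δ²: -200 , -434 , -764 , -1190
Δ³: -234 , -330 , -426
Δ⁴: -96 , -96
The fourth differences are constant (-96).
-426 − 96 = -522;  -1190 − 522 = -1712;  -2654 − 1712 = -4366;  -5150 − 4366 = -9516
-522 − 96 = -618;  -1712 − 618 = -2330;  -4366 − 2330 = -6696;  -9516 − 6696 = -16212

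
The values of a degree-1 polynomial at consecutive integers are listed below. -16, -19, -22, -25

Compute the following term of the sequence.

-28

Δ: -3  -3  -3
First differences constant at -3.
-25 − 3 = -28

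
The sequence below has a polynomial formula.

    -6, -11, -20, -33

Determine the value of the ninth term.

-5  -9  -13
-4  -4
The second differences are constant (-4).
-13 − 4 = -17;  -33 − 17 = -50
-17 − 4 = -21;  -50 − 21 = -71
-21 − 4 = -25;  -71 − 25 = -96
-25 − 4 = -29;  -96 − 29 = -125
-29 − 4 = -33;  -125 − 33 = -158

-158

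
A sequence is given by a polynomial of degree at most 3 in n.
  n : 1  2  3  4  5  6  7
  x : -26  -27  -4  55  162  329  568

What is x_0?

-13

-1  23  59  107  167  239
24  36  48  60  72
12  12  12  12
The third differences are constant at 12.
Work back: 24 − 12 = 12;  -1 − 12 = -13;  -26 + 13 = -13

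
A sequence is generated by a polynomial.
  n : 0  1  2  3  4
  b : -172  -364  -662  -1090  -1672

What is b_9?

D1: -192  -298  -428  -582
D2: -106  -130  -154
D3: -24  -24
Constant third difference = -24, so extend:
-154 − 24 = -178;  -582 − 178 = -760;  -1672 − 760 = -2432
-178 − 24 = -202;  -760 − 202 = -962;  -2432 − 962 = -3394
-202 − 24 = -226;  -962 − 226 = -1188;  -3394 − 1188 = -4582
-226 − 24 = -250;  -1188 − 250 = -1438;  -4582 − 1438 = -6020
-250 − 24 = -274;  -1438 − 274 = -1712;  -6020 − 1712 = -7732

-7732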